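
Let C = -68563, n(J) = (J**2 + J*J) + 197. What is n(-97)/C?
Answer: -19015/68563 ≈ -0.27734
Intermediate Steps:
n(J) = 197 + 2*J**2 (n(J) = (J**2 + J**2) + 197 = 2*J**2 + 197 = 197 + 2*J**2)
n(-97)/C = (197 + 2*(-97)**2)/(-68563) = (197 + 2*9409)*(-1/68563) = (197 + 18818)*(-1/68563) = 19015*(-1/68563) = -19015/68563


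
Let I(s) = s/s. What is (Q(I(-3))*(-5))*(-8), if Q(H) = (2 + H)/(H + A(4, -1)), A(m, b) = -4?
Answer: -40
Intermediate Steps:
I(s) = 1
Q(H) = (2 + H)/(-4 + H) (Q(H) = (2 + H)/(H - 4) = (2 + H)/(-4 + H))
(Q(I(-3))*(-5))*(-8) = (((2 + 1)/(-4 + 1))*(-5))*(-8) = ((3/(-3))*(-5))*(-8) = (-⅓*3*(-5))*(-8) = -1*(-5)*(-8) = 5*(-8) = -40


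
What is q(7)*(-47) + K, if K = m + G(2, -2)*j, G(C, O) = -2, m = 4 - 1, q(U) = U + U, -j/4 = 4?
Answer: -623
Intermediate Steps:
j = -16 (j = -4*4 = -16)
q(U) = 2*U
m = 3
K = 35 (K = 3 - 2*(-16) = 3 + 32 = 35)
q(7)*(-47) + K = (2*7)*(-47) + 35 = 14*(-47) + 35 = -658 + 35 = -623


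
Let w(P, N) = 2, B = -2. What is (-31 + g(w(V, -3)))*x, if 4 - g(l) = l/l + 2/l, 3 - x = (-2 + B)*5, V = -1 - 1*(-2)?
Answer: -667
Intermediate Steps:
V = 1 (V = -1 + 2 = 1)
x = 23 (x = 3 - (-2 - 2)*5 = 3 - (-4)*5 = 3 - 1*(-20) = 3 + 20 = 23)
g(l) = 3 - 2/l (g(l) = 4 - (l/l + 2/l) = 4 - (1 + 2/l) = 4 + (-1 - 2/l) = 3 - 2/l)
(-31 + g(w(V, -3)))*x = (-31 + (3 - 2/2))*23 = (-31 + (3 - 2*½))*23 = (-31 + (3 - 1))*23 = (-31 + 2)*23 = -29*23 = -667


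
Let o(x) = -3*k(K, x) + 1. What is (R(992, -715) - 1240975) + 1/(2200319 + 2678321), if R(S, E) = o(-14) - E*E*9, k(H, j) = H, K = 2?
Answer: -28501039273199/4878640 ≈ -5.8420e+6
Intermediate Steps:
o(x) = -5 (o(x) = -3*2 + 1 = -6 + 1 = -5)
R(S, E) = -5 - 9*E**2 (R(S, E) = -5 - E*E*9 = -5 - E**2*9 = -5 - 9*E**2)
(R(992, -715) - 1240975) + 1/(2200319 + 2678321) = ((-5 - 9*(-715)**2) - 1240975) + 1/(2200319 + 2678321) = ((-5 - 9*511225) - 1240975) + 1/4878640 = ((-5 - 4601025) - 1240975) + 1/4878640 = (-4601030 - 1240975) + 1/4878640 = -5842005 + 1/4878640 = -28501039273199/4878640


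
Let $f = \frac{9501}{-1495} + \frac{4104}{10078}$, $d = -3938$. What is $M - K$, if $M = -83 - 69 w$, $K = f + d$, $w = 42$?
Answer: $\frac{7254180684}{7533305} \approx 962.95$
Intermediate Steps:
$f = - \frac{44807799}{7533305}$ ($f = 9501 \left(- \frac{1}{1495}\right) + 4104 \cdot \frac{1}{10078} = - \frac{9501}{1495} + \frac{2052}{5039} = - \frac{44807799}{7533305} \approx -5.948$)
$K = - \frac{29710962889}{7533305}$ ($K = - \frac{44807799}{7533305} - 3938 = - \frac{29710962889}{7533305} \approx -3943.9$)
$M = -2981$ ($M = -83 - 2898 = -2981$)
$M - K = -2981 - - \frac{29710962889}{7533305} = -2981 + \frac{29710962889}{7533305} = \frac{7254180684}{7533305}$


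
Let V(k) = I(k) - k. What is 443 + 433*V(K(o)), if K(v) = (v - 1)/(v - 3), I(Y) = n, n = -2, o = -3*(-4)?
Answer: -8570/9 ≈ -952.22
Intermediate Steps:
o = 12
I(Y) = -2
K(v) = (-1 + v)/(-3 + v)
V(k) = -2 - k
443 + 433*V(K(o)) = 443 + 433*(-2 - (-1 + 12)/(-3 + 12)) = 443 + 433*(-2 - 11/9) = 443 + 433*(-29/9) = 443 - 12557/9 = -8570/9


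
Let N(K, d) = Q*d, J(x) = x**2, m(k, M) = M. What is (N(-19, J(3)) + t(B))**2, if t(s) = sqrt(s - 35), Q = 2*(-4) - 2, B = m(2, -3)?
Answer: (90 - I*sqrt(38))**2 ≈ 8062.0 - 1109.6*I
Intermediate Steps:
B = -3
Q = -10 (Q = -8 - 2 = -10)
t(s) = sqrt(-35 + s)
N(K, d) = -10*d
(N(-19, J(3)) + t(B))**2 = (-10*3**2 + sqrt(-35 - 3))**2 = (-10*9 + sqrt(-38))**2 = (-90 + I*sqrt(38))**2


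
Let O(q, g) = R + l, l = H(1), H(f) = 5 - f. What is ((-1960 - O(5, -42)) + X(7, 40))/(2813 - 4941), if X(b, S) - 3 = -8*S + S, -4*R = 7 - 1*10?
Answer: 1281/1216 ≈ 1.0535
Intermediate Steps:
R = ¾ (R = -(7 - 1*10)/4 = -(7 - 10)/4 = -¼*(-3) = ¾ ≈ 0.75000)
l = 4 (l = 5 - 1*1 = 5 - 1 = 4)
O(q, g) = 19/4 (O(q, g) = ¾ + 4 = 19/4)
X(b, S) = 3 - 7*S (X(b, S) = 3 + (-8*S + S) = 3 - 7*S)
((-1960 - O(5, -42)) + X(7, 40))/(2813 - 4941) = ((-1960 - 1*19/4) + (3 - 7*40))/(2813 - 4941) = ((-1960 - 19/4) + (3 - 280))/(-2128) = (-7859/4 - 277)*(-1/2128) = -8967/4*(-1/2128) = 1281/1216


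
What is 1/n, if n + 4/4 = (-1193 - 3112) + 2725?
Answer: -1/1581 ≈ -0.00063251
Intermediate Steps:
n = -1581 (n = -1 + ((-1193 - 3112) + 2725) = -1 + (-4305 + 2725) = -1 - 1580 = -1581)
1/n = 1/(-1581) = -1/1581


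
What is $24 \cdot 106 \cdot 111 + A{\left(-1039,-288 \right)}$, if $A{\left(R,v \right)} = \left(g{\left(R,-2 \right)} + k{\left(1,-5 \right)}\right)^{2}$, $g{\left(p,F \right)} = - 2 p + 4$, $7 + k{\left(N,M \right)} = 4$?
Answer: $4604625$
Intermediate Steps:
$k{\left(N,M \right)} = -3$ ($k{\left(N,M \right)} = -7 + 4 = -3$)
$g{\left(p,F \right)} = 4 - 2 p$
$A{\left(R,v \right)} = \left(1 - 2 R\right)^{2}$ ($A{\left(R,v \right)} = \left(\left(4 - 2 R\right) - 3\right)^{2} = \left(1 - 2 R\right)^{2}$)
$24 \cdot 106 \cdot 111 + A{\left(-1039,-288 \right)} = 24 \cdot 106 \cdot 111 + \left(-1 + 2 \left(-1039\right)\right)^{2} = 2544 \cdot 111 + \left(-1 - 2078\right)^{2} = 282384 + \left(-2079\right)^{2} = 282384 + 4322241 = 4604625$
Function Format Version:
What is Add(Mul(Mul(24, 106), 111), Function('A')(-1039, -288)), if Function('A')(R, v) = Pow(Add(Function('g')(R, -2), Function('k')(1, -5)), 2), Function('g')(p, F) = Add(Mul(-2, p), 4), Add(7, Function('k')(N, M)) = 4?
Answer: 4604625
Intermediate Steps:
Function('k')(N, M) = -3 (Function('k')(N, M) = Add(-7, 4) = -3)
Function('g')(p, F) = Add(4, Mul(-2, p))
Function('A')(R, v) = Pow(Add(1, Mul(-2, R)), 2) (Function('A')(R, v) = Pow(Add(Add(4, Mul(-2, R)), -3), 2) = Pow(Add(1, Mul(-2, R)), 2))
Add(Mul(Mul(24, 106), 111), Function('A')(-1039, -288)) = Add(Mul(Mul(24, 106), 111), Pow(Add(-1, Mul(2, -1039)), 2)) = Add(Mul(2544, 111), Pow(Add(-1, -2078), 2)) = Add(282384, Pow(-2079, 2)) = Add(282384, 4322241) = 4604625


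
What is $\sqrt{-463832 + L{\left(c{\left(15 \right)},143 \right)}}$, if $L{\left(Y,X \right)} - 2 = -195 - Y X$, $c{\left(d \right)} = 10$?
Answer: $i \sqrt{465455} \approx 682.24 i$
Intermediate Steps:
$L{\left(Y,X \right)} = -193 - X Y$ ($L{\left(Y,X \right)} = 2 - \left(195 + Y X\right) = 2 - \left(195 + X Y\right) = -193 - X Y$)
$\sqrt{-463832 + L{\left(c{\left(15 \right)},143 \right)}} = \sqrt{-463832 - \left(193 + 143 \cdot 10\right)} = \sqrt{-463832 - 1623} = \sqrt{-465455} = i \sqrt{465455}$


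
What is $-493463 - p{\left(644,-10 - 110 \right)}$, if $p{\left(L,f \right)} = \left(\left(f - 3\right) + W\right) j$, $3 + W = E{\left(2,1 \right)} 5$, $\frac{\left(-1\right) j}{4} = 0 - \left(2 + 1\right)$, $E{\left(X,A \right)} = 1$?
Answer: $-492011$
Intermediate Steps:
$j = 12$ ($j = - 4 \left(0 - \left(2 + 1\right)\right) = - 4 \left(0 - 3\right) = \left(-4\right) \left(-3\right) = 12$)
$W = 2$ ($W = -3 + 1 \cdot 5 = -3 + 5 = 2$)
$p{\left(L,f \right)} = -12 + 12 f$ ($p{\left(L,f \right)} = \left(\left(f - 3\right) + 2\right) 12 = \left(\left(-3 + f\right) + 2\right) 12 = \left(-1 + f\right) 12 = -12 + 12 f$)
$-493463 - p{\left(644,-10 - 110 \right)} = -493463 - \left(-12 + 12 \left(-10 - 110\right)\right) = -493463 - \left(-12 + 12 \left(-120\right)\right) = -493463 - \left(-12 - 1440\right) = -493463 - -1452 = -493463 + 1452 = -492011$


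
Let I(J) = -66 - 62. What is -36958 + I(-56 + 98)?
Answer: -37086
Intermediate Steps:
I(J) = -128
-36958 + I(-56 + 98) = -36958 - 128 = -37086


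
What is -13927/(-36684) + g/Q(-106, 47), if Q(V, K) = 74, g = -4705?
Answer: -85783811/1357308 ≈ -63.201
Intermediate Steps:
-13927/(-36684) + g/Q(-106, 47) = -13927/(-36684) - 4705/74 = -13927*(-1/36684) - 4705*1/74 = 13927/36684 - 4705/74 = -85783811/1357308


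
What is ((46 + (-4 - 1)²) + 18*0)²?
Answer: 5041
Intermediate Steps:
((46 + (-4 - 1)²) + 18*0)² = ((46 + (-5)²) + 0)² = ((46 + 25) + 0)² = (71 + 0)² = 71² = 5041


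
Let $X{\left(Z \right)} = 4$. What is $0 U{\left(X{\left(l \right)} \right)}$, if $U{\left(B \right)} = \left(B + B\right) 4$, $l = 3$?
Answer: $0$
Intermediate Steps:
$U{\left(B \right)} = 8 B$ ($U{\left(B \right)} = 2 B 4 = 8 B$)
$0 U{\left(X{\left(l \right)} \right)} = 0 \cdot 8 \cdot 4 = 0 \cdot 32 = 0$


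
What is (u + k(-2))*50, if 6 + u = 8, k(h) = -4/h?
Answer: 200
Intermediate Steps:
u = 2 (u = -6 + 8 = 2)
(u + k(-2))*50 = (2 - 4/(-2))*50 = (2 - 4*(-1/2))*50 = (2 + 2)*50 = 4*50 = 200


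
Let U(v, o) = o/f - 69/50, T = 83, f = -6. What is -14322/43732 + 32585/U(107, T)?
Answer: -7635134493/3564158 ≈ -2142.2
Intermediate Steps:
U(v, o) = -69/50 - o/6 (U(v, o) = o/(-6) - 69/50 = o*(-⅙) - 69*1/50 = -o/6 - 69/50 = -69/50 - o/6)
-14322/43732 + 32585/U(107, T) = -14322/43732 + 32585/(-69/50 - ⅙*83) = -14322*1/43732 + 32585/(-69/50 - 83/6) = -7161/21866 + 32585/(-1141/75) = -7161/21866 + 32585*(-75/1141) = -7161/21866 - 349125/163 = -7635134493/3564158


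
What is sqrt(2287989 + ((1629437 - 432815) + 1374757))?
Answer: 2*sqrt(1214842) ≈ 2204.4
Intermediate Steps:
sqrt(2287989 + ((1629437 - 432815) + 1374757)) = sqrt(2287989 + (1196622 + 1374757)) = sqrt(2287989 + 2571379) = sqrt(4859368) = 2*sqrt(1214842)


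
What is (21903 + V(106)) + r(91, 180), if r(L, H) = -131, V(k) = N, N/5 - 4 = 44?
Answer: 22012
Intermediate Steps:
N = 240 (N = 20 + 5*44 = 20 + 220 = 240)
V(k) = 240
(21903 + V(106)) + r(91, 180) = (21903 + 240) - 131 = 22143 - 131 = 22012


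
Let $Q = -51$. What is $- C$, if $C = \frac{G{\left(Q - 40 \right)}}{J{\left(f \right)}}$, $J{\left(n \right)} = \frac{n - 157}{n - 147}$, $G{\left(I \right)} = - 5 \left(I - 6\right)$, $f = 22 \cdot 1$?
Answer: $- \frac{12125}{27} \approx -449.07$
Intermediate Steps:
$f = 22$
$G{\left(I \right)} = 30 - 5 I$ ($G{\left(I \right)} = - 5 \left(-6 + I\right) = 30 - 5 I$)
$J{\left(n \right)} = \frac{-157 + n}{-147 + n}$
$C = \frac{12125}{27}$ ($C = \frac{30 - 5 \left(-51 - 40\right)}{\frac{1}{-147 + 22} \left(-157 + 22\right)} = \frac{30 - 5 \left(-51 - 40\right)}{\frac{1}{-125} \left(-135\right)} = \frac{30 - -455}{\left(- \frac{1}{125}\right) \left(-135\right)} = \frac{30 + 455}{\frac{27}{25}} = 485 \cdot \frac{25}{27} = \frac{12125}{27} \approx 449.07$)
$- C = \left(-1\right) \frac{12125}{27} = - \frac{12125}{27}$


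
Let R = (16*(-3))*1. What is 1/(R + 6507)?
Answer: 1/6459 ≈ 0.00015482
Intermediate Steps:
R = -48 (R = -48*1 = -48)
1/(R + 6507) = 1/(-48 + 6507) = 1/6459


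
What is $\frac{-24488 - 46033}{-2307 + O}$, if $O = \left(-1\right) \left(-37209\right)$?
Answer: $- \frac{23507}{11634} \approx -2.0205$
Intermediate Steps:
$O = 37209$
$\frac{-24488 - 46033}{-2307 + O} = \frac{-24488 - 46033}{-2307 + 37209} = - \frac{70521}{34902} = \left(-70521\right) \frac{1}{34902} = - \frac{23507}{11634}$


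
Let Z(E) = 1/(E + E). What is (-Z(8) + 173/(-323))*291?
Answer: -899481/5168 ≈ -174.05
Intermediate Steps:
Z(E) = 1/(2*E)
(-Z(8) + 173/(-323))*291 = (-1/(2*8) + 173/(-323))*291 = (-1/(2*8) + 173*(-1/323))*291 = (-1*1/16 - 173/323)*291 = (-1/16 - 173/323)*291 = -3091/5168*291 = -899481/5168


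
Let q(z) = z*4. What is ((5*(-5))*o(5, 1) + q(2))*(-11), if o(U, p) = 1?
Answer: 187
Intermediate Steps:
q(z) = 4*z
((5*(-5))*o(5, 1) + q(2))*(-11) = ((5*(-5))*1 + 4*2)*(-11) = (-25*1 + 8)*(-11) = (-25 + 8)*(-11) = -17*(-11) = 187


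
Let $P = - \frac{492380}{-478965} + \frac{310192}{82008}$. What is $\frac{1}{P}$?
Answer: $\frac{327324681}{1574585086} \approx 0.20788$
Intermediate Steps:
$P = \frac{1574585086}{327324681}$ ($P = \left(-492380\right) \left(- \frac{1}{478965}\right) + 310192 \cdot \frac{1}{82008} = \frac{98476}{95793} + \frac{38774}{10251} = \frac{1574585086}{327324681} \approx 4.8105$)
$\frac{1}{P} = \frac{1}{\frac{1574585086}{327324681}} = \frac{327324681}{1574585086}$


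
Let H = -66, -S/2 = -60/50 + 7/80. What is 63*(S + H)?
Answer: -160713/40 ≈ -4017.8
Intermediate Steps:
S = 89/40 (S = -2*(-60/50 + 7/80) = -2*(-60*1/50 + 7*(1/80)) = -2*(-6/5 + 7/80) = -2*(-89/80) = 89/40 ≈ 2.2250)
63*(S + H) = 63*(89/40 - 66) = 63*(-2551/40) = -160713/40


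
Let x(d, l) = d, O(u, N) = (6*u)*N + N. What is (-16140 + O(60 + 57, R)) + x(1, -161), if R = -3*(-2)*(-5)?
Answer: -37229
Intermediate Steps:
R = -30 (R = 6*(-5) = -30)
O(u, N) = N + 6*N*u (O(u, N) = 6*N*u + N = N + 6*N*u)
(-16140 + O(60 + 57, R)) + x(1, -161) = (-16140 - 30*(1 + 6*(60 + 57))) + 1 = (-16140 - 30*(1 + 6*117)) + 1 = (-16140 - 30*(1 + 702)) + 1 = (-16140 - 30*703) + 1 = (-16140 - 21090) + 1 = -37230 + 1 = -37229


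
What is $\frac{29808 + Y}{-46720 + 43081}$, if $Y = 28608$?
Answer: $- \frac{19472}{1213} \approx -16.053$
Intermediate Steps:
$\frac{29808 + Y}{-46720 + 43081} = \frac{29808 + 28608}{-46720 + 43081} = \frac{58416}{-3639} = 58416 \left(- \frac{1}{3639}\right) = - \frac{19472}{1213}$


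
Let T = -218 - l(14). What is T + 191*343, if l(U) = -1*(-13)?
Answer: 65282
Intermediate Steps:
l(U) = 13
T = -231 (T = -218 - 1*13 = -218 - 13 = -231)
T + 191*343 = -231 + 191*343 = -231 + 65513 = 65282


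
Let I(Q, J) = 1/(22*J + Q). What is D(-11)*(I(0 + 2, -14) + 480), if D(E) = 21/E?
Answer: -1028153/1122 ≈ -916.36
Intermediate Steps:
I(Q, J) = 1/(Q + 22*J)
D(-11)*(I(0 + 2, -14) + 480) = (21/(-11))*(1/((0 + 2) + 22*(-14)) + 480) = (21*(-1/11))*(1/(2 - 308) + 480) = -21*(1/(-306) + 480)/11 = -21*(-1/306 + 480)/11 = -21/11*146879/306 = -1028153/1122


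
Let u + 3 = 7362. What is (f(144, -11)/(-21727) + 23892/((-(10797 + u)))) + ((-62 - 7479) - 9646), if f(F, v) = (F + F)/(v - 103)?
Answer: -10735582605962/624586069 ≈ -17188.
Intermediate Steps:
u = 7359 (u = -3 + 7362 = 7359)
f(F, v) = 2*F/(-103 + v) (f(F, v) = (2*F)/(-103 + v) = 2*F/(-103 + v))
(f(144, -11)/(-21727) + 23892/((-(10797 + u)))) + ((-62 - 7479) - 9646) = ((2*144/(-103 - 11))/(-21727) + 23892/((-(10797 + 7359)))) + ((-62 - 7479) - 9646) = ((2*144/(-114))*(-1/21727) + 23892/((-1*18156))) + (-7541 - 9646) = ((2*144*(-1/114))*(-1/21727) + 23892/(-18156)) - 17187 = (-48/19*(-1/21727) + 23892*(-1/18156)) - 17187 = (48/412813 - 1991/1513) - 17187 = -821838059/624586069 - 17187 = -10735582605962/624586069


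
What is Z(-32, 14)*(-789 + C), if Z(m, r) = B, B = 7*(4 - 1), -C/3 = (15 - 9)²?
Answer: -18837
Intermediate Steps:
C = -108 (C = -3*(15 - 9)² = -3*6² = -3*36 = -108)
B = 21 (B = 7*3 = 21)
Z(m, r) = 21
Z(-32, 14)*(-789 + C) = 21*(-789 - 108) = 21*(-897) = -18837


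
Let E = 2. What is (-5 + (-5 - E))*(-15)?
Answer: 180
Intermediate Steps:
(-5 + (-5 - E))*(-15) = (-5 + (-5 - 1*2))*(-15) = (-5 + (-5 - 2))*(-15) = (-5 - 7)*(-15) = -12*(-15) = 180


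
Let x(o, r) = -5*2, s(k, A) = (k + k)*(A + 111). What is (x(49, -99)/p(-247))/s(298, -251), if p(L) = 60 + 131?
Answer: 1/1593704 ≈ 6.2747e-7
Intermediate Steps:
s(k, A) = 2*k*(111 + A) (s(k, A) = (2*k)*(111 + A) = 2*k*(111 + A))
p(L) = 191
x(o, r) = -10
(x(49, -99)/p(-247))/s(298, -251) = (-10/191)/((2*298*(111 - 251))) = (-10*1/191)/((2*298*(-140))) = -10/191/(-83440) = -10/191*(-1/83440) = 1/1593704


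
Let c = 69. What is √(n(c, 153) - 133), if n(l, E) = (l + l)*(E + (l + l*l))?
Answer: √687521 ≈ 829.17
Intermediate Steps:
n(l, E) = 2*l*(E + l + l²) (n(l, E) = (2*l)*(E + (l + l²)) = (2*l)*(E + l + l²) = 2*l*(E + l + l²))
√(n(c, 153) - 133) = √(2*69*(153 + 69 + 69²) - 133) = √(2*69*(153 + 69 + 4761) - 133) = √(2*69*4983 - 133) = √(687654 - 133) = √687521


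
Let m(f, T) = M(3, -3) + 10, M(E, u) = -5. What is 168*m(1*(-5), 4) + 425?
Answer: 1265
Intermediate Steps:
m(f, T) = 5 (m(f, T) = -5 + 10 = 5)
168*m(1*(-5), 4) + 425 = 168*5 + 425 = 840 + 425 = 1265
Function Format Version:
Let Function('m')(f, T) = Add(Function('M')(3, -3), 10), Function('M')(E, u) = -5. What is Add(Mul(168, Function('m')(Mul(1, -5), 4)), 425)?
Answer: 1265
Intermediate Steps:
Function('m')(f, T) = 5 (Function('m')(f, T) = Add(-5, 10) = 5)
Add(Mul(168, Function('m')(Mul(1, -5), 4)), 425) = Add(Mul(168, 5), 425) = Add(840, 425) = 1265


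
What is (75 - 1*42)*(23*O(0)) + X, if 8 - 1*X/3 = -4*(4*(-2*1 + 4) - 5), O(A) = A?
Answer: 60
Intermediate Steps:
X = 60 (X = 24 - (-12)*(4*(-2*1 + 4) - 5) = 24 - (-12)*(4*(-2 + 4) - 5) = 24 - (-12)*(4*2 - 5) = 24 - (-12)*(8 - 5) = 24 - (-12)*3 = 24 - 3*(-12) = 24 + 36 = 60)
(75 - 1*42)*(23*O(0)) + X = (75 - 1*42)*(23*0) + 60 = (75 - 42)*0 + 60 = 33*0 + 60 = 0 + 60 = 60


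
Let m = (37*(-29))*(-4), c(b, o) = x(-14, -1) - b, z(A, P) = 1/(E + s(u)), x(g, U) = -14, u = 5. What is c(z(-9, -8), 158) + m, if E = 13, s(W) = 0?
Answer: 55613/13 ≈ 4277.9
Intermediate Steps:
z(A, P) = 1/13 (z(A, P) = 1/(13 + 0) = 1/13)
c(b, o) = -14 - b
m = 4292 (m = -1073*(-4) = 4292)
c(z(-9, -8), 158) + m = (-14 - 1*1/13) + 4292 = (-14 - 1/13) + 4292 = -183/13 + 4292 = 55613/13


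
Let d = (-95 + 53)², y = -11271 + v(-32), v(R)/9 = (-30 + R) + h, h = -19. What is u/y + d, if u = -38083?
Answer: 21206083/12000 ≈ 1767.2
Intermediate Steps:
v(R) = -441 + 9*R (v(R) = 9*((-30 + R) - 19) = 9*(-49 + R) = -441 + 9*R)
y = -12000 (y = -11271 + (-441 + 9*(-32)) = -11271 + (-441 - 288) = -11271 - 729 = -12000)
d = 1764 (d = (-42)² = 1764)
u/y + d = -38083/(-12000) + 1764 = -38083*(-1/12000) + 1764 = 38083/12000 + 1764 = 21206083/12000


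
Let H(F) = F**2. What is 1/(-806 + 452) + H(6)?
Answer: 12743/354 ≈ 35.997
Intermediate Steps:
1/(-806 + 452) + H(6) = 1/(-806 + 452) + 6**2 = 1/(-354) + 36 = -1/354 + 36 = 12743/354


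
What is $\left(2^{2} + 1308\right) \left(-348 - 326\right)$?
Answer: $-884288$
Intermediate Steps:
$\left(2^{2} + 1308\right) \left(-348 - 326\right) = \left(4 + 1308\right) \left(-674\right) = 1312 \left(-674\right) = -884288$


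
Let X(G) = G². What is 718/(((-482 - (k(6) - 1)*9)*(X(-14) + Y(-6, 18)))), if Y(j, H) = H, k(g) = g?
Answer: -359/56389 ≈ -0.0063665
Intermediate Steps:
718/(((-482 - (k(6) - 1)*9)*(X(-14) + Y(-6, 18)))) = 718/(((-482 - (6 - 1)*9)*((-14)² + 18))) = 718/(((-482 - 5*9)*(196 + 18))) = 718/(((-482 - 1*45)*214)) = 718/(((-482 - 45)*214)) = 718/((-527*214)) = 718/(-112778) = 718*(-1/112778) = -359/56389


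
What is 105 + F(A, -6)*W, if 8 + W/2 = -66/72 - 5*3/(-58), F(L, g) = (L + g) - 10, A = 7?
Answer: 15129/58 ≈ 260.84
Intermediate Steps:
F(L, g) = -10 + L + g
W = -3013/174 (W = -16 + 2*(-66/72 - 5*3/(-58)) = -16 + 2*(-66*1/72 - 15*(-1/58)) = -16 + 2*(-11/12 + 15/58) = -16 + 2*(-229/348) = -16 - 229/174 = -3013/174 ≈ -17.316)
105 + F(A, -6)*W = 105 + (-10 + 7 - 6)*(-3013/174) = 105 - 9*(-3013/174) = 105 + 9039/58 = 15129/58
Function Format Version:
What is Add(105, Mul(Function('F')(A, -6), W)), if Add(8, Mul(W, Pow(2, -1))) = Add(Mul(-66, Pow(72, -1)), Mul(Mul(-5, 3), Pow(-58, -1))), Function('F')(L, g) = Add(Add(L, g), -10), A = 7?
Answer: Rational(15129, 58) ≈ 260.84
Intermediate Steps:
Function('F')(L, g) = Add(-10, L, g)
W = Rational(-3013, 174) (W = Add(-16, Mul(2, Add(Mul(-66, Pow(72, -1)), Mul(Mul(-5, 3), Pow(-58, -1))))) = Add(-16, Mul(2, Add(Mul(-66, Rational(1, 72)), Mul(-15, Rational(-1, 58))))) = Add(-16, Mul(2, Add(Rational(-11, 12), Rational(15, 58)))) = Add(-16, Mul(2, Rational(-229, 348))) = Add(-16, Rational(-229, 174)) = Rational(-3013, 174) ≈ -17.316)
Add(105, Mul(Function('F')(A, -6), W)) = Add(105, Mul(Add(-10, 7, -6), Rational(-3013, 174))) = Add(105, Mul(-9, Rational(-3013, 174))) = Add(105, Rational(9039, 58)) = Rational(15129, 58)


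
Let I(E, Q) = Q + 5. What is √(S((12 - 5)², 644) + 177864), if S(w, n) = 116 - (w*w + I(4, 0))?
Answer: √175574 ≈ 419.02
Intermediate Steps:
I(E, Q) = 5 + Q
S(w, n) = 111 - w² (S(w, n) = 116 - (w*w + (5 + 0)) = 116 - (w² + 5) = 116 - (5 + w²) = 116 + (-5 - w²) = 111 - w²)
√(S((12 - 5)², 644) + 177864) = √((111 - ((12 - 5)²)²) + 177864) = √((111 - (7²)²) + 177864) = √((111 - 1*49²) + 177864) = √((111 - 1*2401) + 177864) = √((111 - 2401) + 177864) = √(-2290 + 177864) = √175574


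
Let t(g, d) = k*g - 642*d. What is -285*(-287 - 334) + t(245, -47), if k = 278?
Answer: 275269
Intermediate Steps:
t(g, d) = -642*d + 278*g (t(g, d) = 278*g - 642*d = -642*d + 278*g)
-285*(-287 - 334) + t(245, -47) = -285*(-287 - 334) + (-642*(-47) + 278*245) = -285*(-621) + (30174 + 68110) = 176985 + 98284 = 275269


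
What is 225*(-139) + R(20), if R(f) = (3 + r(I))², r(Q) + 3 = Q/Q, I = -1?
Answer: -31274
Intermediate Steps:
r(Q) = -2 (r(Q) = -3 + Q/Q = -3 + 1 = -2)
R(f) = 1 (R(f) = (3 - 2)² = 1² = 1)
225*(-139) + R(20) = 225*(-139) + 1 = -31275 + 1 = -31274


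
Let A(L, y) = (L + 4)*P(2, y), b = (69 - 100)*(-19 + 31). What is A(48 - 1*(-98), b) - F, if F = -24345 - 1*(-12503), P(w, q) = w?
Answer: 12142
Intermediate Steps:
b = -372 (b = -31*12 = -372)
A(L, y) = 8 + 2*L (A(L, y) = (L + 4)*2 = (4 + L)*2 = 8 + 2*L)
F = -11842 (F = -24345 + 12503 = -11842)
A(48 - 1*(-98), b) - F = (8 + 2*(48 - 1*(-98))) - 1*(-11842) = (8 + 2*(48 + 98)) + 11842 = (8 + 2*146) + 11842 = (8 + 292) + 11842 = 300 + 11842 = 12142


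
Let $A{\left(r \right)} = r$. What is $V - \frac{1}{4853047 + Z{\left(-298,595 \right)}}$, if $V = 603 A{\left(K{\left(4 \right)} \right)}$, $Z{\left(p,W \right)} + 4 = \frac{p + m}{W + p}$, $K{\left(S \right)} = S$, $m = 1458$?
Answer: $\frac{3476548093275}{1441354931} \approx 2412.0$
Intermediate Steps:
$Z{\left(p,W \right)} = -4 + \frac{1458 + p}{W + p}$ ($Z{\left(p,W \right)} = -4 + \frac{p + 1458}{W + p} = -4 + \frac{1458 + p}{W + p}$)
$V = 2412$ ($V = 603 \cdot 4 = 2412$)
$V - \frac{1}{4853047 + Z{\left(-298,595 \right)}} = 2412 - \frac{1}{4853047 + \frac{1458 - 2380 - -894}{595 - 298}} = 2412 - \frac{1}{4853047 + \frac{1458 - 2380 + 894}{297}} = 2412 - \frac{1}{4853047 + \frac{1}{297} \left(-28\right)} = 2412 - \frac{1}{4853047 - \frac{28}{297}} = 2412 - \frac{1}{\frac{1441354931}{297}} = 2412 - \frac{297}{1441354931} = \frac{3476548093275}{1441354931}$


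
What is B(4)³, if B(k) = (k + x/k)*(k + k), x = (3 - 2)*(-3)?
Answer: 17576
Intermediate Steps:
x = -3 (x = 1*(-3) = -3)
B(k) = 2*k*(k - 3/k) (B(k) = (k - 3/k)*(k + k) = (k - 3/k)*(2*k) = 2*k*(k - 3/k))
B(4)³ = (-6 + 2*4²)³ = (-6 + 2*16)³ = (-6 + 32)³ = 26³ = 17576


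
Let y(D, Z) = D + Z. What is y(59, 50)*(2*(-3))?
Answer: -654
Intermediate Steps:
y(59, 50)*(2*(-3)) = (59 + 50)*(2*(-3)) = 109*(-6) = -654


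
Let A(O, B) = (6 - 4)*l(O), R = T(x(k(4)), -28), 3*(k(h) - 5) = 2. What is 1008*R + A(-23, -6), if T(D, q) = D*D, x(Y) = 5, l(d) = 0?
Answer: 25200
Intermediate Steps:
k(h) = 17/3 (k(h) = 5 + (1/3)*2 = 5 + 2/3 = 17/3)
T(D, q) = D**2
R = 25 (R = 5**2 = 25)
A(O, B) = 0 (A(O, B) = (6 - 4)*0 = 2*0 = 0)
1008*R + A(-23, -6) = 1008*25 + 0 = 25200 + 0 = 25200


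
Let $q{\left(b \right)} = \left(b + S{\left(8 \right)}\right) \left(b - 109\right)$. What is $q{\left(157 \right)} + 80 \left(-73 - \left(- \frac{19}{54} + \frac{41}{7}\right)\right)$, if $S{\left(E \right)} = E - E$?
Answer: $\frac{237304}{189} \approx 1255.6$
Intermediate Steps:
$S{\left(E \right)} = 0$
$q{\left(b \right)} = b \left(-109 + b\right)$ ($q{\left(b \right)} = \left(b + 0\right) \left(b - 109\right) = b \left(-109 + b\right)$)
$q{\left(157 \right)} + 80 \left(-73 - \left(- \frac{19}{54} + \frac{41}{7}\right)\right) = 157 \left(-109 + 157\right) + 80 \left(-73 - \left(- \frac{19}{54} + \frac{41}{7}\right)\right) = 157 \cdot 48 + 80 \left(-73 - \frac{2081}{378}\right) = 7536 + 80 \left(-73 + \left(- \frac{41}{7} + \frac{19}{54}\right)\right) = 7536 + 80 \left(-73 - \frac{2081}{378}\right) = 7536 + 80 \left(- \frac{29675}{378}\right) = 7536 - \frac{1187000}{189} = \frac{237304}{189}$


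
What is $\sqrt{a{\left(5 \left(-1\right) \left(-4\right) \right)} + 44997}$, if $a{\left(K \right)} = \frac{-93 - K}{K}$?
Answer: $\frac{\sqrt{4499135}}{10} \approx 212.11$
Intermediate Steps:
$a{\left(K \right)} = \frac{-93 - K}{K}$
$\sqrt{a{\left(5 \left(-1\right) \left(-4\right) \right)} + 44997} = \sqrt{\frac{-93 - 5 \left(-1\right) \left(-4\right)}{5 \left(-1\right) \left(-4\right)} + 44997} = \sqrt{\frac{-93 - \left(-5\right) \left(-4\right)}{\left(-5\right) \left(-4\right)} + 44997} = \sqrt{\frac{-93 - 20}{20} + 44997} = \sqrt{\frac{1}{20} \left(-113\right) + 44997} = \sqrt{- \frac{113}{20} + 44997} = \sqrt{\frac{899827}{20}} = \frac{\sqrt{4499135}}{10}$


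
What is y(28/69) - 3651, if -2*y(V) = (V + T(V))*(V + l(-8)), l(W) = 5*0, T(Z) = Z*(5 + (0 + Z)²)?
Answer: -82769163971/22667121 ≈ -3651.5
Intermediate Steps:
T(Z) = Z*(5 + Z²)
l(W) = 0
y(V) = -V*(V + V*(5 + V²))/2 (y(V) = -(V + V*(5 + V²))*(V + 0)/2 = -(V + V*(5 + V²))*V/2 = -V*(V + V*(5 + V²))/2)
y(28/69) - 3651 = (28/69)²*(-6 - (28/69)²)/2 - 3651 = (½)*(784/4761)*(-6 - 1*784/4761) - 3651 = (½)*(784/4761)*(-6 - 784/4761) - 3651 = (½)*(784/4761)*(-29350/4761) - 3651 = -11505200/22667121 - 3651 = -82769163971/22667121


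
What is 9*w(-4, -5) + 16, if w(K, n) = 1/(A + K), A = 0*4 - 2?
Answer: 29/2 ≈ 14.500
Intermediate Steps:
A = -2 (A = 0 - 2 = -2)
w(K, n) = 1/(-2 + K)
9*w(-4, -5) + 16 = 9/(-2 - 4) + 16 = 9/(-6) + 16 = 9*(-⅙) + 16 = -3/2 + 16 = 29/2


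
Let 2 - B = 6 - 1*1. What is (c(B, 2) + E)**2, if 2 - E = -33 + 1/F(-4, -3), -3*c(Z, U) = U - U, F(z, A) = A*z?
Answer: 175561/144 ≈ 1219.2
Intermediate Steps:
B = -3 (B = 2 - (6 - 1*1) = 2 - (6 - 1) = 2 - 1*5 = 2 - 5 = -3)
c(Z, U) = 0 (c(Z, U) = -(U - U)/3 = -1/3*0 = 0)
E = 419/12 (E = 2 - (-33 + 1/(-3*(-4))) = 2 - (-33 + 1/12) = 2 - 1*(-395/12) = 2 + 395/12 = 419/12 ≈ 34.917)
(c(B, 2) + E)**2 = (0 + 419/12)**2 = (419/12)**2 = 175561/144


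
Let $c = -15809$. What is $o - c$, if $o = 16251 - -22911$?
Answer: $54971$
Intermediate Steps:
$o = 39162$ ($o = 16251 + 22911 = 39162$)
$o - c = 39162 - -15809 = 39162 + 15809 = 54971$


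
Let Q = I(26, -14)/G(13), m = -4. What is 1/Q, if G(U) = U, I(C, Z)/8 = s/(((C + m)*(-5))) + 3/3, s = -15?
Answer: 143/100 ≈ 1.4300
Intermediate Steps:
I(C, Z) = 8 - 120/(20 - 5*C) (I(C, Z) = 8*(-15*(-1/(5*(C - 4))) + 3/3) = 8*(-15*(-1/(5*(-4 + C))) + 3*(1/3)) = 8*(-15/(20 - 5*C) + 1) = 8*(1 - 15/(20 - 5*C)) = 8 - 120/(20 - 5*C))
Q = 100/143 (Q = (8*(-1 + 26)/(-4 + 26))/13 = (8*25/22)*(1/13) = (8*(1/22)*25)*(1/13) = (100/11)*(1/13) = 100/143 ≈ 0.69930)
1/Q = 1/(100/143) = 143/100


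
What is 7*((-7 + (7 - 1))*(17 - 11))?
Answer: -42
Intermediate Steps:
7*((-7 + (7 - 1))*(17 - 11)) = 7*((-7 + 6)*6) = 7*(-1*6) = 7*(-6) = -42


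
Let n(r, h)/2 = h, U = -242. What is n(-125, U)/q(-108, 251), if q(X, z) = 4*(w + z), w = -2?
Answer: -121/249 ≈ -0.48594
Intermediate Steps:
n(r, h) = 2*h
q(X, z) = -8 + 4*z (q(X, z) = 4*(-2 + z) = -8 + 4*z)
n(-125, U)/q(-108, 251) = (2*(-242))/(-8 + 4*251) = -484/(-8 + 1004) = -484/996 = -484*1/996 = -121/249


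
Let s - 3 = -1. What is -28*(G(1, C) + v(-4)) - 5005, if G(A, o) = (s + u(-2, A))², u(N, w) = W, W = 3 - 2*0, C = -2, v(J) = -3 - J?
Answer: -5733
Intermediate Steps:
W = 3 (W = 3 + 0 = 3)
s = 2 (s = 3 - 1 = 2)
u(N, w) = 3
G(A, o) = 25 (G(A, o) = (2 + 3)² = 5² = 25)
-28*(G(1, C) + v(-4)) - 5005 = -28*(25 + (-3 - 1*(-4))) - 5005 = -28*(25 + (-3 + 4)) - 5005 = -28*(25 + 1) - 5005 = -28*26 - 5005 = -728 - 5005 = -5733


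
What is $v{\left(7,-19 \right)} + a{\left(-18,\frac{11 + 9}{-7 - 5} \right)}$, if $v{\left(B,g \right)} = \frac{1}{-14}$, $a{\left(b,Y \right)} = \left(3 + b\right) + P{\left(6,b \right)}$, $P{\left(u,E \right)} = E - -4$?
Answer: $- \frac{407}{14} \approx -29.071$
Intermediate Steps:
$P{\left(u,E \right)} = 4 + E$ ($P{\left(u,E \right)} = E + 4 = 4 + E$)
$a{\left(b,Y \right)} = 7 + 2 b$ ($a{\left(b,Y \right)} = \left(3 + b\right) + \left(4 + b\right) = 7 + 2 b$)
$v{\left(B,g \right)} = - \frac{1}{14}$
$v{\left(7,-19 \right)} + a{\left(-18,\frac{11 + 9}{-7 - 5} \right)} = - \frac{1}{14} + \left(7 + 2 \left(-18\right)\right) = - \frac{1}{14} + \left(7 - 36\right) = - \frac{1}{14} - 29 = - \frac{407}{14}$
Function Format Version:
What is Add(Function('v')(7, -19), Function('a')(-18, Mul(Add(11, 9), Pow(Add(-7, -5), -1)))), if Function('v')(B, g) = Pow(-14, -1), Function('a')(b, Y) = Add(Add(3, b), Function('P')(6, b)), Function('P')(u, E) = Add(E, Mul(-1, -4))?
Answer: Rational(-407, 14) ≈ -29.071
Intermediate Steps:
Function('P')(u, E) = Add(4, E) (Function('P')(u, E) = Add(E, 4) = Add(4, E))
Function('a')(b, Y) = Add(7, Mul(2, b)) (Function('a')(b, Y) = Add(Add(3, b), Add(4, b)) = Add(7, Mul(2, b)))
Function('v')(B, g) = Rational(-1, 14)
Add(Function('v')(7, -19), Function('a')(-18, Mul(Add(11, 9), Pow(Add(-7, -5), -1)))) = Add(Rational(-1, 14), Add(7, Mul(2, -18))) = Add(Rational(-1, 14), Add(7, -36)) = Add(Rational(-1, 14), -29) = Rational(-407, 14)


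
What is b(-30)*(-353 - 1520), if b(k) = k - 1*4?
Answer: 63682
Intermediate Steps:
b(k) = -4 + k (b(k) = k - 4 = -4 + k)
b(-30)*(-353 - 1520) = (-4 - 30)*(-353 - 1520) = -34*(-1873) = 63682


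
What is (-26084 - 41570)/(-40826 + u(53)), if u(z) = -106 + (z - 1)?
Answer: 33827/20440 ≈ 1.6549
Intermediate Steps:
u(z) = -107 + z (u(z) = -106 + (-1 + z) = -107 + z)
(-26084 - 41570)/(-40826 + u(53)) = (-26084 - 41570)/(-40826 + (-107 + 53)) = -67654/(-40826 - 54) = -67654/(-40880) = -67654*(-1/40880) = 33827/20440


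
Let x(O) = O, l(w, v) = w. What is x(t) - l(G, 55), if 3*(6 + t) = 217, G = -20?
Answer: 259/3 ≈ 86.333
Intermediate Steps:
t = 199/3 (t = -6 + (⅓)*217 = -6 + 217/3 = 199/3 ≈ 66.333)
x(t) - l(G, 55) = 199/3 - 1*(-20) = 199/3 + 20 = 259/3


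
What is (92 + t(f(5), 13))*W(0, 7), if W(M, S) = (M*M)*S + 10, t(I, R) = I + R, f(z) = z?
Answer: 1100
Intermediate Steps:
W(M, S) = 10 + S*M**2 (W(M, S) = M**2*S + 10 = S*M**2 + 10 = 10 + S*M**2)
(92 + t(f(5), 13))*W(0, 7) = (92 + (5 + 13))*(10 + 7*0**2) = (92 + 18)*(10 + 7*0) = 110*(10 + 0) = 110*10 = 1100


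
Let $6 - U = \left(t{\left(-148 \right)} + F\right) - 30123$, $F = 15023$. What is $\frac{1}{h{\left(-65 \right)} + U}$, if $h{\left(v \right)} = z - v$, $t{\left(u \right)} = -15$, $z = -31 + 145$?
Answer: $\frac{1}{15300} \approx 6.536 \cdot 10^{-5}$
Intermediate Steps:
$z = 114$
$h{\left(v \right)} = 114 - v$
$U = 15121$ ($U = 6 - \left(\left(-15 + 15023\right) - 30123\right) = 6 - \left(15008 - 30123\right) = 6 - -15115 = 6 + 15115 = 15121$)
$\frac{1}{h{\left(-65 \right)} + U} = \frac{1}{\left(114 - -65\right) + 15121} = \frac{1}{\left(114 + 65\right) + 15121} = \frac{1}{179 + 15121} = \frac{1}{15300}$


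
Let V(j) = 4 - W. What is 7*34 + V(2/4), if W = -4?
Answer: 246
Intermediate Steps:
V(j) = 8 (V(j) = 4 - 1*(-4) = 4 + 4 = 8)
7*34 + V(2/4) = 7*34 + 8 = 238 + 8 = 246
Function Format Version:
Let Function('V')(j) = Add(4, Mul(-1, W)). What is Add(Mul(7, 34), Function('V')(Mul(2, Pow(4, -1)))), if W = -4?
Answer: 246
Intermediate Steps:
Function('V')(j) = 8 (Function('V')(j) = Add(4, Mul(-1, -4)) = Add(4, 4) = 8)
Add(Mul(7, 34), Function('V')(Mul(2, Pow(4, -1)))) = Add(Mul(7, 34), 8) = Add(238, 8) = 246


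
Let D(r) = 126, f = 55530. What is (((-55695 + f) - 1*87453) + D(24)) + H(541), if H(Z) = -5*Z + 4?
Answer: -90193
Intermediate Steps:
H(Z) = 4 - 5*Z
(((-55695 + f) - 1*87453) + D(24)) + H(541) = (((-55695 + 55530) - 1*87453) + 126) + (4 - 5*541) = ((-165 - 87453) + 126) + (4 - 2705) = (-87618 + 126) - 2701 = -87492 - 2701 = -90193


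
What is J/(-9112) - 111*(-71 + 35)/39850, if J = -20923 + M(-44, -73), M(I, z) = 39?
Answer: 108579869/45389150 ≈ 2.3922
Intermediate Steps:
J = -20884 (J = -20923 + 39 = -20884)
J/(-9112) - 111*(-71 + 35)/39850 = -20884/(-9112) - 111*(-71 + 35)/39850 = -20884*(-1/9112) - 111*(-36)*(1/39850) = 5221/2278 + 3996*(1/39850) = 5221/2278 + 1998/19925 = 108579869/45389150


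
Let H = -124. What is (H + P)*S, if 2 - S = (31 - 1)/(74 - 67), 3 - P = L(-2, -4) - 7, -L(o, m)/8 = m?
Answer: 2336/7 ≈ 333.71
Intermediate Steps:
L(o, m) = -8*m
P = -22 (P = 3 - (-8*(-4) - 7) = 3 - (32 - 7) = 3 - 1*25 = 3 - 25 = -22)
S = -16/7 (S = 2 - (31 - 1)/(74 - 67) = 2 - 30/7 = -16/7 ≈ -2.2857)
(H + P)*S = (-124 - 22)*(-16/7) = -146*(-16/7) = 2336/7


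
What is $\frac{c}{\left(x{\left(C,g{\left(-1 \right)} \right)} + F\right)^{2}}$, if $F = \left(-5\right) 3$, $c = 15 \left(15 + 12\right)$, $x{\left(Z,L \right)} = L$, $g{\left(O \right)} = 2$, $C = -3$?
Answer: $\frac{405}{169} \approx 2.3965$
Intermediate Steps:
$c = 405$ ($c = 15 \cdot 27 = 405$)
$F = -15$
$\frac{c}{\left(x{\left(C,g{\left(-1 \right)} \right)} + F\right)^{2}} = \frac{405}{\left(2 - 15\right)^{2}} = \frac{405}{\left(-13\right)^{2}} = \frac{405}{169}$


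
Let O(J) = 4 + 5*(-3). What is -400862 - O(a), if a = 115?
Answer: -400851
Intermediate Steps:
O(J) = -11 (O(J) = 4 - 15 = -11)
-400862 - O(a) = -400862 - 1*(-11) = -400862 + 11 = -400851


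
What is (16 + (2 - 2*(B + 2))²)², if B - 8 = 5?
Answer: 640000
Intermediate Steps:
B = 13 (B = 8 + 5 = 13)
(16 + (2 - 2*(B + 2))²)² = (16 + (2 - 2*(13 + 2))²)² = (16 + (2 - 2*15)²)² = (16 + (2 - 30)²)² = (16 + (-28)²)² = (16 + 784)² = 800² = 640000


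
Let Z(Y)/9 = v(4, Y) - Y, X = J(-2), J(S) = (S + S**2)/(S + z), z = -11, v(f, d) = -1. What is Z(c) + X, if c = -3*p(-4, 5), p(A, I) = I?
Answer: 1636/13 ≈ 125.85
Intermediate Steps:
J(S) = (S + S**2)/(-11 + S) (J(S) = (S + S**2)/(S - 11) = (S + S**2)/(-11 + S))
X = -2/13 (X = -2*(1 - 2)/(-11 - 2) = -2*(-1)/(-13) = -2*(-1/13)*(-1) = -2/13 ≈ -0.15385)
c = -15 (c = -3*5 = -15)
Z(Y) = -9 - 9*Y (Z(Y) = 9*(-1 - Y) = -9 - 9*Y)
Z(c) + X = (-9 - 9*(-15)) - 2/13 = (-9 + 135) - 2/13 = 126 - 2/13 = 1636/13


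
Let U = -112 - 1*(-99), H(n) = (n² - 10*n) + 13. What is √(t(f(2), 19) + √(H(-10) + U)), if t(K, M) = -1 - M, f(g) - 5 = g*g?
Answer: √(-20 + 10*√2) ≈ 2.4203*I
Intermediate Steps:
f(g) = 5 + g² (f(g) = 5 + g*g = 5 + g²)
H(n) = 13 + n² - 10*n
U = -13 (U = -112 + 99 = -13)
√(t(f(2), 19) + √(H(-10) + U)) = √((-1 - 1*19) + √((13 + (-10)² - 10*(-10)) - 13)) = √((-1 - 19) + √((13 + 100 + 100) - 13)) = √(-20 + √(213 - 13)) = √(-20 + √200) = √(-20 + 10*√2)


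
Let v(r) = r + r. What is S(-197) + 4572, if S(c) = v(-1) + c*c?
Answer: 43379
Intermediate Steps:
v(r) = 2*r
S(c) = -2 + c² (S(c) = 2*(-1) + c*c = -2 + c²)
S(-197) + 4572 = (-2 + (-197)²) + 4572 = (-2 + 38809) + 4572 = 38807 + 4572 = 43379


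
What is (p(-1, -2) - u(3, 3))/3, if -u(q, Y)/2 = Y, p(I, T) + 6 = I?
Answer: -1/3 ≈ -0.33333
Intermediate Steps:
p(I, T) = -6 + I
u(q, Y) = -2*Y
(p(-1, -2) - u(3, 3))/3 = ((-6 - 1) - (-2)*3)/3 = (-7 - 1*(-6))*(1/3) = (-7 + 6)*(1/3) = -1*1/3 = -1/3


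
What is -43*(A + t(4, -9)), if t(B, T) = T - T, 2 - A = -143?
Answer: -6235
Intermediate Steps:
A = 145 (A = 2 - 1*(-143) = 2 + 143 = 145)
t(B, T) = 0
-43*(A + t(4, -9)) = -43*(145 + 0) = -43*145 = -6235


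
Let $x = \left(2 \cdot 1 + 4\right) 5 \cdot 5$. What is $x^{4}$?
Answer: $506250000$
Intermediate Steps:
$x = 150$ ($x = \left(2 + 4\right) 5 \cdot 5 = 6 \cdot 5 \cdot 5 = 30 \cdot 5 = 150$)
$x^{4} = 150^{4} = 506250000$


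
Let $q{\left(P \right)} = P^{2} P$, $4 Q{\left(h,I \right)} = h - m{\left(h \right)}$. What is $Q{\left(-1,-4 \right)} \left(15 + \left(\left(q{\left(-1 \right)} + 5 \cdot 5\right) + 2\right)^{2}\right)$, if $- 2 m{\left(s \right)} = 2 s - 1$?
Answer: $- \frac{3455}{8} \approx -431.88$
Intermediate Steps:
$m{\left(s \right)} = \frac{1}{2} - s$ ($m{\left(s \right)} = - \frac{2 s - 1}{2} = - \frac{-1 + 2 s}{2} = \frac{1}{2} - s$)
$Q{\left(h,I \right)} = - \frac{1}{8} + \frac{h}{2}$ ($Q{\left(h,I \right)} = \frac{h - \left(\frac{1}{2} - h\right)}{4} = \frac{h + \left(- \frac{1}{2} + h\right)}{4} = \frac{- \frac{1}{2} + 2 h}{4} = - \frac{1}{8} + \frac{h}{2}$)
$q{\left(P \right)} = P^{3}$
$Q{\left(-1,-4 \right)} \left(15 + \left(\left(q{\left(-1 \right)} + 5 \cdot 5\right) + 2\right)^{2}\right) = \left(- \frac{1}{8} + \frac{1}{2} \left(-1\right)\right) \left(15 + \left(\left(\left(-1\right)^{3} + 5 \cdot 5\right) + 2\right)^{2}\right) = \left(- \frac{1}{8} - \frac{1}{2}\right) \left(15 + \left(\left(-1 + 25\right) + 2\right)^{2}\right) = - \frac{5 \left(15 + \left(24 + 2\right)^{2}\right)}{8} = - \frac{5 \left(15 + 26^{2}\right)}{8} = - \frac{5 \left(15 + 676\right)}{8} = \left(- \frac{5}{8}\right) 691 = - \frac{3455}{8}$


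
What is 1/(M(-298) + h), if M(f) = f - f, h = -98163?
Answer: -1/98163 ≈ -1.0187e-5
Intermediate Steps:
M(f) = 0
1/(M(-298) + h) = 1/(0 - 98163) = 1/(-98163) = -1/98163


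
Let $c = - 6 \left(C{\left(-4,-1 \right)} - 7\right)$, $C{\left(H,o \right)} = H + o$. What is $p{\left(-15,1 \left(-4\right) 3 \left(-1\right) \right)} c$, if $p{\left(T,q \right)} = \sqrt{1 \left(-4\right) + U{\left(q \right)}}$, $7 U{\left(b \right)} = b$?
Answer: $\frac{288 i \sqrt{7}}{7} \approx 108.85 i$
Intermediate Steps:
$U{\left(b \right)} = \frac{b}{7}$
$p{\left(T,q \right)} = \sqrt{-4 + \frac{q}{7}}$ ($p{\left(T,q \right)} = \sqrt{1 \left(-4\right) + \frac{q}{7}} = \sqrt{-4 + \frac{q}{7}}$)
$c = 72$ ($c = - 6 \left(\left(-4 - 1\right) - 7\right) = - 6 \left(-5 - 7\right) = \left(-6\right) \left(-12\right) = 72$)
$p{\left(-15,1 \left(-4\right) 3 \left(-1\right) \right)} c = \frac{\sqrt{-196 + 7 \cdot 1 \left(-4\right) 3 \left(-1\right)}}{7} \cdot 72 = \frac{\sqrt{-196 + 7 \left(-4\right) 3 \left(-1\right)}}{7} \cdot 72 = \frac{\sqrt{-196 + 7 \left(\left(-12\right) \left(-1\right)\right)}}{7} \cdot 72 = \frac{\sqrt{-196 + 7 \cdot 12}}{7} \cdot 72 = \frac{\sqrt{-196 + 84}}{7} \cdot 72 = \frac{\sqrt{-112}}{7} \cdot 72 = \frac{4 i \sqrt{7}}{7} \cdot 72 = \frac{288 i \sqrt{7}}{7}$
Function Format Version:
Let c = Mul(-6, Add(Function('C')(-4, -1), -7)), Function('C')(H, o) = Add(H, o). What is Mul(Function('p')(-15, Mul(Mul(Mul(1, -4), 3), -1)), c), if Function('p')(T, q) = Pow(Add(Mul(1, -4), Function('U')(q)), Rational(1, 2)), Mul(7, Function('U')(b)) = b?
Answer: Mul(Rational(288, 7), I, Pow(7, Rational(1, 2))) ≈ Mul(108.85, I)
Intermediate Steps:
Function('U')(b) = Mul(Rational(1, 7), b)
Function('p')(T, q) = Pow(Add(-4, Mul(Rational(1, 7), q)), Rational(1, 2)) (Function('p')(T, q) = Pow(Add(Mul(1, -4), Mul(Rational(1, 7), q)), Rational(1, 2)) = Pow(Add(-4, Mul(Rational(1, 7), q)), Rational(1, 2)))
c = 72 (c = Mul(-6, Add(Add(-4, -1), -7)) = Mul(-6, Add(-5, -7)) = Mul(-6, -12) = 72)
Mul(Function('p')(-15, Mul(Mul(Mul(1, -4), 3), -1)), c) = Mul(Mul(Rational(1, 7), Pow(Add(-196, Mul(7, Mul(Mul(Mul(1, -4), 3), -1))), Rational(1, 2))), 72) = Mul(Mul(Rational(1, 7), Pow(Add(-196, Mul(7, Mul(Mul(-4, 3), -1))), Rational(1, 2))), 72) = Mul(Mul(Rational(1, 7), Pow(Add(-196, Mul(7, Mul(-12, -1))), Rational(1, 2))), 72) = Mul(Mul(Rational(1, 7), Pow(Add(-196, Mul(7, 12)), Rational(1, 2))), 72) = Mul(Mul(Rational(1, 7), Pow(Add(-196, 84), Rational(1, 2))), 72) = Mul(Mul(Rational(1, 7), Pow(-112, Rational(1, 2))), 72) = Mul(Mul(Rational(1, 7), Mul(4, I, Pow(7, Rational(1, 2)))), 72) = Mul(Mul(Rational(4, 7), I, Pow(7, Rational(1, 2))), 72) = Mul(Rational(288, 7), I, Pow(7, Rational(1, 2)))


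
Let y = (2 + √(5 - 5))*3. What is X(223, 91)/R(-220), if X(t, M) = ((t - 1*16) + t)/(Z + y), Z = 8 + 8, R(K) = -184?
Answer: -215/2024 ≈ -0.10623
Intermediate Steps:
Z = 16
y = 6 (y = (2 + √0)*3 = (2 + 0)*3 = 2*3 = 6)
X(t, M) = -8/11 + t/11 (X(t, M) = ((t - 1*16) + t)/(16 + 6) = ((t - 16) + t)/22 = ((-16 + t) + t)*(1/22) = (-16 + 2*t)*(1/22) = -8/11 + t/11)
X(223, 91)/R(-220) = (-8/11 + (1/11)*223)/(-184) = (-8/11 + 223/11)*(-1/184) = (215/11)*(-1/184) = -215/2024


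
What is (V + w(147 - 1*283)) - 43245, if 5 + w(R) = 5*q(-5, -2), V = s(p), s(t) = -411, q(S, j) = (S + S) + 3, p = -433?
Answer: -43696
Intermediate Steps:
q(S, j) = 3 + 2*S (q(S, j) = 2*S + 3 = 3 + 2*S)
V = -411
w(R) = -40 (w(R) = -5 + 5*(3 + 2*(-5)) = -5 + 5*(3 - 10) = -5 + 5*(-7) = -5 - 35 = -40)
(V + w(147 - 1*283)) - 43245 = (-411 - 40) - 43245 = -451 - 43245 = -43696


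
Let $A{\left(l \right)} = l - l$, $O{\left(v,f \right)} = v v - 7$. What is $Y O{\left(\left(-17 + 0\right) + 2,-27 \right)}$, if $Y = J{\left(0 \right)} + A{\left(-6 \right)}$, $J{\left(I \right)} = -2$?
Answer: $-436$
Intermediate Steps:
$O{\left(v,f \right)} = -7 + v^{2}$ ($O{\left(v,f \right)} = v^{2} - 7 = -7 + v^{2}$)
$A{\left(l \right)} = 0$
$Y = -2$ ($Y = -2 + 0 = -2$)
$Y O{\left(\left(-17 + 0\right) + 2,-27 \right)} = - 2 \left(-7 + \left(\left(-17 + 0\right) + 2\right)^{2}\right) = - 2 \left(-7 + \left(-17 + 2\right)^{2}\right) = - 2 \left(-7 + \left(-15\right)^{2}\right) = - 2 \left(-7 + 225\right) = \left(-2\right) 218 = -436$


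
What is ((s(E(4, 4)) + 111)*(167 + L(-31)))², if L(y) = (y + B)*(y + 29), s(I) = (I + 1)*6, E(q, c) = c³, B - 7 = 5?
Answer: 10548317025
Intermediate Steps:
B = 12 (B = 7 + 5 = 12)
s(I) = 6 + 6*I (s(I) = (1 + I)*6 = 6 + 6*I)
L(y) = (12 + y)*(29 + y) (L(y) = (y + 12)*(y + 29) = (12 + y)*(29 + y))
((s(E(4, 4)) + 111)*(167 + L(-31)))² = (((6 + 6*4³) + 111)*(167 + (348 + (-31)² + 41*(-31))))² = (((6 + 6*64) + 111)*(167 + (348 + 961 - 1271)))² = (((6 + 384) + 111)*(167 + 38))² = ((390 + 111)*205)² = (501*205)² = 102705² = 10548317025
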